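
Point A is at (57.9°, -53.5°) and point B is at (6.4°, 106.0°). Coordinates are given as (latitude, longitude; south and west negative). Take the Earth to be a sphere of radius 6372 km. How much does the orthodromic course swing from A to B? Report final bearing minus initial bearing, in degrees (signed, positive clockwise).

At departure: θ₁ = atan2(sin Δλ cos φ₂, cos φ₁ sin φ₂ − sin φ₁ cos φ₂ cos Δλ) = 22.32°
At arrival: θ₂ = atan2(sin Δλ cos φ₁, −cos φ₂ sin φ₁ + sin φ₂ cos φ₁ cos Δλ) = 168.28°
Δθ = θ₂ − θ₁ = +146.0°

+146.0°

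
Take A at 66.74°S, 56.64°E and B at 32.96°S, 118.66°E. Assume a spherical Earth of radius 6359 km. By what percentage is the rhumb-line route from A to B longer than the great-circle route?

Great circle: σ = 0.8562 rad → d_gc = Rσ = 5444.8 km
Rhumb: Δφ = +0.5896, Δλ = +1.0825, Δψ = +0.9709, q = Δφ/Δψ = 0.6073 → d_rh = R√(Δφ²+q²Δλ²) = 5614.9 km
Excess = (5614.9 − 5444.8) / 5444.8 = 170.1 / 5444.8 = 3.12% ≈ 3.1%

3.1%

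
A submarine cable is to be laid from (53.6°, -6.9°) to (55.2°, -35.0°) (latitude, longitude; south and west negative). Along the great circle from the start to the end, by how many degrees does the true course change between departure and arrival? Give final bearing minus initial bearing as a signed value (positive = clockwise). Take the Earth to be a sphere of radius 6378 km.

-23.0°

Initial bearing θ₁ = atan2(sin Δλ cos φ₂, cos φ₁ sin φ₂ − sin φ₁ cos φ₂ cos Δλ) = 286.98°
Final bearing θ₂ = (initial bearing from the destination back to the start) + 180° = 263.97°
Δθ = θ₂ − θ₁ = -23.0°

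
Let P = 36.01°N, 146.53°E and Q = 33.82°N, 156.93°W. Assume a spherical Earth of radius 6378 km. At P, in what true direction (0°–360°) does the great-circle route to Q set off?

75.4°

N = sin Δλ·cos φ₂ = +0.6931;  D = cos φ₁ sin φ₂ − sin φ₁ cos φ₂ cos Δλ = +0.1809
initial course = atan2(N, D) = 75.37°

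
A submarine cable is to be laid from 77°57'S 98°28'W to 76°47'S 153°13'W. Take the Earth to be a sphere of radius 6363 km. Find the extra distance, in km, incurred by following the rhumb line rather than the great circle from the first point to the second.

Great circle: cos σ = sin φ₁ sin φ₂ + cos φ₁ cos φ₂ cos Δλ,  σ = 0.2023 rad → d_gc = 1287.2 km
Rhumb line: Δψ = +0.0932, q = Δφ/Δψ = 0.2186, d_rh = R√(Δφ²+q²Δλ²) = 1335.2 km
Excess = 1335.2 − 1287.2 = 48.0 ≈ 48 km

48 km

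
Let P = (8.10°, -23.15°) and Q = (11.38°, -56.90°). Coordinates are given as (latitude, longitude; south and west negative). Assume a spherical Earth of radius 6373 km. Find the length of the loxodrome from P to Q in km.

Δψ = ln[tan(π/4+φ₂/2)/tan(π/4+φ₁/2)] = +0.0581;  Δφ = +0.0572 rad,  Δλ = -0.5890 rad
q = Δφ/Δψ = 0.9854
d = R·√(Δφ² + q²Δλ²) = 6373·0.58329 = 3717 km

3717 km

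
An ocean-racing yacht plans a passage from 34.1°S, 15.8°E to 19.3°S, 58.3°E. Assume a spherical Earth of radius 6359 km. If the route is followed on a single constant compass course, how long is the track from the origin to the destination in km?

4506 km

Rhumb course C = atan2(Δλ, Δψ) with Δψ = ln[tan(π/4+φ₂/2)/tan(π/4+φ₁/2)] = +0.2904, Δλ = +0.7418 → C = 68.62°
d = R·|Δφ| / |cos C| = 6359·0.25831 / 0.36451 = 4506 km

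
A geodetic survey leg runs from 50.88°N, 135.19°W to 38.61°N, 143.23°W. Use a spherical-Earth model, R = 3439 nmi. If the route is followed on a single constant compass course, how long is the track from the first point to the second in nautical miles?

Rhumb course C = atan2(Δλ, Δψ) with Δψ = ln[tan(π/4+φ₂/2)/tan(π/4+φ₁/2)] = -0.3032, Δλ = -0.1403 → C = 204.83°
d = R·|Δφ| / |cos C| = 3439·0.21415 / 0.90754 = 811 nmi

811 nmi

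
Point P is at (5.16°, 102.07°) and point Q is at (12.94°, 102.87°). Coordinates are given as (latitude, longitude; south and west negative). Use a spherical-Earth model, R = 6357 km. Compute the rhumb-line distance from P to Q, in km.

868 km

Rhumb course C = atan2(Δλ, Δψ) with Δψ = ln[tan(π/4+φ₂/2)/tan(π/4+φ₁/2)] = +0.1376, Δλ = +0.0140 → C = 5.79°
d = R·|Δφ| / |cos C| = 6357·0.13579 / 0.99489 = 868 km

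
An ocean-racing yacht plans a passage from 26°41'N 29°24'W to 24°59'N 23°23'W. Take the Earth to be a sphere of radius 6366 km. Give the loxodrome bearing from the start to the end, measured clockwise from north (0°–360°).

Meridional parts: M(φ₁)=+0.4835, M(φ₂)=+0.4506 → ΔM = -0.0330;  Δλ = +0.1050 rad
tan C = Δλ / ΔM = -3.1854 → C = 107.43°

107.4°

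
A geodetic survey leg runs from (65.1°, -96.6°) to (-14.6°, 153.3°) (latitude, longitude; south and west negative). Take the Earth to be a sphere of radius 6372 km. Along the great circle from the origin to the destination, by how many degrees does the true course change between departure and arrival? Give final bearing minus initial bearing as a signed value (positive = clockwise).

At departure: θ₁ = atan2(sin Δλ cos φ₂, cos φ₁ sin φ₂ − sin φ₁ cos φ₂ cos Δλ) = 282.14°
At arrival: θ₂ = atan2(sin Δλ cos φ₁, −cos φ₂ sin φ₁ + sin φ₂ cos φ₁ cos Δλ) = 205.17°
Δθ = θ₂ − θ₁ = -77.0°

-77.0°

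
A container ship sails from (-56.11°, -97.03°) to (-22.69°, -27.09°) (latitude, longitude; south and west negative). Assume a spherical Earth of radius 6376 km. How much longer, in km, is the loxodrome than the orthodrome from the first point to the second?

Great circle: cos σ = sin φ₁ sin φ₂ + cos φ₁ cos φ₂ cos Δλ,  σ = 1.0510 rad → d_gc = 6701.4 km
Rhumb line: Δψ = +0.7817, q = Δφ/Δψ = 0.7462, d_rh = R√(Δφ²+q²Δλ²) = 6896.3 km
Excess = 6896.3 − 6701.4 = 194.9 ≈ 195 km

195 km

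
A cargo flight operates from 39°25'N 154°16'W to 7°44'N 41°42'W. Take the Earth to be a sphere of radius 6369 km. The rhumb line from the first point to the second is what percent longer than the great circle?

4.1%

Great circle: σ = 1.7807 rad → d_gc = Rσ = 11341.1 km
Rhumb: Δφ = -0.5530, Δλ = +1.9647, Δψ = -0.6143, q = Δφ/Δψ = 0.9002 → d_rh = R√(Δφ²+q²Δλ²) = 11801.7 km
Excess = (11801.7 − 11341.1) / 11341.1 = 460.6 / 11341.1 = 4.06% ≈ 4.1%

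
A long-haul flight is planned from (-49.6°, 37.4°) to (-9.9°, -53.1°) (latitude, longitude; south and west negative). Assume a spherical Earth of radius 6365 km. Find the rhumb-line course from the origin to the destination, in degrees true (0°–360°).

297.6°

Meridional parts: M(φ₁)=-0.9999, M(φ₂)=-0.1737 → ΔM = +0.8262;  Δλ = -1.5795 rad
tan C = Δλ / ΔM = -1.9118 → C = 297.61°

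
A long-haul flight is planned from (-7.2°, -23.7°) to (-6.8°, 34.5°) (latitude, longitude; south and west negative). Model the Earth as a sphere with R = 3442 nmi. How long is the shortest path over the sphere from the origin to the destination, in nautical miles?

3468 nmi

Haversine: a = sin²(Δφ/2)+cos φ₁ cos φ₂ sin²(Δλ/2) = 0.23302;  σ = 2·atan2(√a,√(1−a))
σ = 57.726° → d = Rσ = 3442·1.00752 = 3468 nmi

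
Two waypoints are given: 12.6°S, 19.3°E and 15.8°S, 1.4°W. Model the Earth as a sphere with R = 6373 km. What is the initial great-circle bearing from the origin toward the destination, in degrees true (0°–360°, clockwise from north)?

258.5°

N = sin Δλ·cos φ₂ = -0.3401;  D = cos φ₁ sin φ₂ − sin φ₁ cos φ₂ cos Δλ = -0.0694
initial course = atan2(N, D) = 258.47°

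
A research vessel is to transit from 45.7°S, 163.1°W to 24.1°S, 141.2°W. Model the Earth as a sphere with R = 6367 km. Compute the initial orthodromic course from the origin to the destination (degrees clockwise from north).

θ = atan2( sin Δλ·cos φ₂ ,  cos φ₁ sin φ₂ − sin φ₁ cos φ₂ cos Δλ )
  = atan2(+0.3405, +0.3210) = 46.69°

46.7°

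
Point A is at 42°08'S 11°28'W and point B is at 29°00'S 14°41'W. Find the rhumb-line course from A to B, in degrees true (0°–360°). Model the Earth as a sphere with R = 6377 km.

348.8°

Δψ = ln[tan(π/4+φ₂/2)/tan(π/4+φ₁/2)] = +0.2830
Δλ = -0.0561 rad (taken the short way round)
course = atan2(Δλ, Δψ) = 348.78°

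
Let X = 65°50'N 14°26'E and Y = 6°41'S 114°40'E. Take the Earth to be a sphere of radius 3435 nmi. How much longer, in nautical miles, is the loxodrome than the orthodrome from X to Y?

308 nmi

Great circle: cos σ = sin φ₁ sin φ₂ + cos φ₁ cos φ₂ cos Δλ,  σ = 1.7502 rad → d_gc = 6011.85 nmi
Rhumb line: Δψ = -1.6583, q = Δφ/Δψ = 0.7632, d_rh = R√(Δφ²+q²Δλ²) = 6319.41 nmi
Excess = 6319.41 − 6011.85 = 307.56 ≈ 308 nmi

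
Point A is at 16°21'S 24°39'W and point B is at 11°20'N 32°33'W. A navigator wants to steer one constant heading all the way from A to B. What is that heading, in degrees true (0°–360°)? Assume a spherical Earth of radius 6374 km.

Δψ = ln[tan(π/4+φ₂/2)/tan(π/4+φ₁/2)] = +0.4884
Δλ = -0.1379 rad (taken the short way round)
course = atan2(Δλ, Δψ) = 344.24°

344.2°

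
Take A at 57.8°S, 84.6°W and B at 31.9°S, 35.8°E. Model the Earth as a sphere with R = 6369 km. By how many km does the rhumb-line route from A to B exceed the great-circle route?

1077 km

Great circle: cos σ = sin φ₁ sin φ₂ + cos φ₁ cos φ₂ cos Δλ,  σ = 1.3508 rad → d_gc = 8603.2 km
Rhumb line: Δψ = +0.6546, q = Δφ/Δψ = 0.6905, d_rh = R√(Δφ²+q²Δλ²) = 9680.1 km
Excess = 9680.1 − 8603.2 = 1076.9 ≈ 1077 km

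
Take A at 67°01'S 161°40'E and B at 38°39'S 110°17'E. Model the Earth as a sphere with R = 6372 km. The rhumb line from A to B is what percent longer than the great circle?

2.3%

Great circle: σ = 0.6993 rad → d_gc = Rσ = 4455.9 km
Rhumb: Δφ = +0.4951, Δλ = -0.8968, Δψ = +0.8606, q = Δφ/Δψ = 0.5753 → d_rh = R√(Δφ²+q²Δλ²) = 4556.2 km
Excess = (4556.2 − 4455.9) / 4455.9 = 100.3 / 4455.9 = 2.251% ≈ 2.3%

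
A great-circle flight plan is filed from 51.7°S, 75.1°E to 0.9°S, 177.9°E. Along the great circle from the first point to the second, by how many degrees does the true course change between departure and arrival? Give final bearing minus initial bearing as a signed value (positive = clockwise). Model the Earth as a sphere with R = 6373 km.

At departure: θ₁ = atan2(sin Δλ cos φ₂, cos φ₁ sin φ₂ − sin φ₁ cos φ₂ cos Δλ) = 100.66°
At arrival: θ₂ = atan2(sin Δλ cos φ₁, −cos φ₂ sin φ₁ + sin φ₂ cos φ₁ cos Δλ) = 37.53°
Δθ = θ₂ − θ₁ = -63.1°

-63.1°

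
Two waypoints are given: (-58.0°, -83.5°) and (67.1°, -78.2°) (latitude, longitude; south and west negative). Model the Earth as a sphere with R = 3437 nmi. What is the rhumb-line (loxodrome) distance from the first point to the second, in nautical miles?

Δψ = ln[tan(π/4+φ₂/2)/tan(π/4+φ₁/2)] = +2.8460;  Δφ = +2.1834 rad,  Δλ = +0.0925 rad
q = Δφ/Δψ = 0.7672
d = R·√(Δφ² + q²Δλ²) = 3437·2.18456 = 7508 nmi

7508 nmi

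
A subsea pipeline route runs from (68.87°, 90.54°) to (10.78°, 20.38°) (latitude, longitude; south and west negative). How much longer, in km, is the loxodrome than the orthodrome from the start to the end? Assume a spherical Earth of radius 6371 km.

Great circle: cos σ = sin φ₁ sin φ₂ + cos φ₁ cos φ₂ cos Δλ,  σ = 1.2717 rad → d_gc = 8102.0 km
Rhumb line: Δψ = -1.4900, q = Δφ/Δψ = 0.6804, d_rh = R√(Δφ²+q²Δλ²) = 8360.8 km
Excess = 8360.8 − 8102.0 = 258.8 ≈ 259 km

259 km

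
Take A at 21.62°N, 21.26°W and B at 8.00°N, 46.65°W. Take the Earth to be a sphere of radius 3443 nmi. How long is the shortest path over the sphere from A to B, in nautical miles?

1682 nmi

cos σ = sin φ₁ sin φ₂ + cos φ₁ cos φ₂ cos Δλ
      = sin(21.62°)sin(8.00°) + cos(21.62°)cos(8.00°)cos(-25.39°) = 0.8830
σ = 27.999° → d = Rσ = 3443·0.48867 = 1682 nmi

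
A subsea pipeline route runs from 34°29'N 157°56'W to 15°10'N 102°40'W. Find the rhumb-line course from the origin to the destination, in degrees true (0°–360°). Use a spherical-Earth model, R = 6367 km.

Δψ = ln[tan(π/4+φ₂/2)/tan(π/4+φ₁/2)] = -0.3740
Δλ = +0.9646 rad (taken the short way round)
course = atan2(Δλ, Δψ) = 111.19°

111.2°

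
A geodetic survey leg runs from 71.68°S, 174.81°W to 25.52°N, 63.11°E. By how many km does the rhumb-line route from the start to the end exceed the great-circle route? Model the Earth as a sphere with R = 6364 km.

983 km

Great circle: cos σ = sin φ₁ sin φ₂ + cos φ₁ cos φ₂ cos Δλ,  σ = 2.1647 rad → d_gc = 13776.5 km
Rhumb line: Δψ = +2.2857, q = Δφ/Δψ = 0.7422, d_rh = R√(Δφ²+q²Δλ²) = 14759.6 km
Excess = 14759.6 − 13776.5 = 983.1 ≈ 983 km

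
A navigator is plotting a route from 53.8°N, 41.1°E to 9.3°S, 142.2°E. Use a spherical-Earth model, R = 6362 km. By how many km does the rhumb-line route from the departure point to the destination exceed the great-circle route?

Great circle: cos σ = sin φ₁ sin φ₂ + cos φ₁ cos φ₂ cos Δλ,  σ = 1.8159 rad → d_gc = 11552.5 km
Rhumb line: Δψ = -1.2813, q = Δφ/Δψ = 0.8595, d_rh = R√(Δφ²+q²Δλ²) = 11924.5 km
Excess = 11924.5 − 11552.5 = 372.0 ≈ 372 km

372 km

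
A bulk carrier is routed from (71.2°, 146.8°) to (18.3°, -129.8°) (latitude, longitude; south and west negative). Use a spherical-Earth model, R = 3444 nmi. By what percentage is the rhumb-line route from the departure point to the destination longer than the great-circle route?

5.3%

Great circle: σ = 1.2319 rad → d_gc = Rσ = 4242.8 nmi
Rhumb: Δφ = -0.9233, Δλ = +1.4556, Δψ = -1.4735, q = Δφ/Δψ = 0.6266 → d_rh = R√(Δφ²+q²Δλ²) = 4469.6 nmi
Excess = (4469.6 − 4242.8) / 4242.8 = 226.8 / 4242.8 = 5.346% ≈ 5.3%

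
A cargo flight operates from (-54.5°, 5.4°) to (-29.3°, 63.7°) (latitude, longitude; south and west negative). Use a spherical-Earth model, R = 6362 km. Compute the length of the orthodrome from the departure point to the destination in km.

cos σ = sin φ₁ sin φ₂ + cos φ₁ cos φ₂ cos Δλ
      = sin(-54.50°)sin(-29.30°) + cos(-54.50°)cos(-29.30°)cos(58.30°) = 0.6645
σ = 48.355° → d = Rσ = 6362·0.84395 = 5369 km

5369 km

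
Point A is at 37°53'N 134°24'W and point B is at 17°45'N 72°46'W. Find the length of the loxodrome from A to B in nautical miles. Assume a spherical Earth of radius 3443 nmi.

3467 nmi

Rhumb course C = atan2(Δλ, Δψ) with Δψ = ln[tan(π/4+φ₂/2)/tan(π/4+φ₁/2)] = -0.4005, Δλ = +1.0757 → C = 110.42°
d = R·|Δφ| / |cos C| = 3443·0.35139 / 0.34894 = 3467 nmi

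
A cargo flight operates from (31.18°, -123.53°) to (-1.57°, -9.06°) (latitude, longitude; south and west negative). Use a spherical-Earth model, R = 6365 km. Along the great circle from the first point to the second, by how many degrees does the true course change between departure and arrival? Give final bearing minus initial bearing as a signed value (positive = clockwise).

At departure: θ₁ = atan2(sin Δλ cos φ₂, cos φ₁ sin φ₂ − sin φ₁ cos φ₂ cos Δλ) = 78.15°
At arrival: θ₂ = atan2(sin Δλ cos φ₁, −cos φ₂ sin φ₁ + sin φ₂ cos φ₁ cos Δλ) = 123.11°
Δθ = θ₂ − θ₁ = +45.0°

+45.0°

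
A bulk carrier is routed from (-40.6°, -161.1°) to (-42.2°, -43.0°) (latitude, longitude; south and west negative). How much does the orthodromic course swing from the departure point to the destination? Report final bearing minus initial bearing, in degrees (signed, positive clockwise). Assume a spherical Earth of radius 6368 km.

Initial bearing θ₁ = atan2(sin Δλ cos φ₂, cos φ₁ sin φ₂ − sin φ₁ cos φ₂ cos Δλ) = 138.44°
Final bearing θ₂ = (initial bearing from the destination back to the start) + 180° = 42.84°
Δθ = θ₂ − θ₁ = -95.6°

-95.6°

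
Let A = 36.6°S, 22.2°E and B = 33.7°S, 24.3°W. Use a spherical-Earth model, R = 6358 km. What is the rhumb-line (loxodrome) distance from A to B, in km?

Δψ = ln[tan(π/4+φ₂/2)/tan(π/4+φ₁/2)] = +0.0619;  Δφ = +0.0506 rad,  Δλ = -0.8116 rad
q = Δφ/Δψ = 0.8175
d = R·√(Δφ² + q²Δλ²) = 6358·0.66537 = 4230 km

4230 km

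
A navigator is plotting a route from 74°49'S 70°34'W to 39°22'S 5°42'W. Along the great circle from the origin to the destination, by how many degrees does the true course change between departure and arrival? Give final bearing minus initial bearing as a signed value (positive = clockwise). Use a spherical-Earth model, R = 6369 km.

-58.5°

At departure: θ₁ = atan2(sin Δλ cos φ₂, cos φ₁ sin φ₂ − sin φ₁ cos φ₂ cos Δλ) = 77.84°
At arrival: θ₂ = atan2(sin Δλ cos φ₁, −cos φ₂ sin φ₁ + sin φ₂ cos φ₁ cos Δλ) = 19.34°
Δθ = θ₂ − θ₁ = -58.5°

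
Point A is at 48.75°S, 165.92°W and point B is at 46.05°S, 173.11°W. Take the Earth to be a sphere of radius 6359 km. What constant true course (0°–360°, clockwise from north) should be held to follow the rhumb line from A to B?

Δψ = ln[tan(π/4+φ₂/2)/tan(π/4+φ₁/2)] = +0.0696
Δλ = -0.1255 rad (taken the short way round)
course = atan2(Δλ, Δψ) = 299.03°

299.0°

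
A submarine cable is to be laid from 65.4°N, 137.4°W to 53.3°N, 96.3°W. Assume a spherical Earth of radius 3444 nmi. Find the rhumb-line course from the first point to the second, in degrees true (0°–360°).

Δψ = ln[tan(π/4+φ₂/2)/tan(π/4+φ₁/2)] = -0.4195
Δλ = +0.7173 rad (taken the short way round)
course = atan2(Δλ, Δψ) = 120.32°

120.3°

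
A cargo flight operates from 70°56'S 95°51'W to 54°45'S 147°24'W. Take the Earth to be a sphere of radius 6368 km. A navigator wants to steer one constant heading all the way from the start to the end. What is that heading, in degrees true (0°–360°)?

305.3°

Meridional parts: M(φ₁)=-1.7841, M(φ₂)=-1.1467 → ΔM = +0.6375;  Δλ = -0.8997 rad
tan C = Δλ / ΔM = -1.4113 → C = 305.32°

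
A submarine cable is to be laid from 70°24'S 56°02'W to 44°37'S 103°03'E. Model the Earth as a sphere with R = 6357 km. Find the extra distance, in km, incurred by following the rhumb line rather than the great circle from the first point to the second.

2330 km

Great circle: cos σ = sin φ₁ sin φ₂ + cos φ₁ cos φ₂ cos Δλ,  σ = 1.1167 rad → d_gc = 7099.10 km
Rhumb line: Δψ = +0.8841, q = Δφ/Δψ = 0.5090, d_rh = R√(Δφ²+q²Δλ²) = 9428.62 km
Excess = 9428.62 − 7099.10 = 2329.52 ≈ 2330 km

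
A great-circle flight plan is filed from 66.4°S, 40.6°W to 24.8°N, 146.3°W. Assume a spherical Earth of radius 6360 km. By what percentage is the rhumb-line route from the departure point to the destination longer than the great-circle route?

Great circle: σ = 2.0745 rad → d_gc = Rσ = 13194.1 km
Rhumb: Δφ = +1.5917, Δλ = -1.8448, Δψ = +2.0129, q = Δφ/Δψ = 0.7908 → d_rh = R√(Δφ²+q²Δλ²) = 13732.1 km
Excess = (13732.1 − 13194.1) / 13194.1 = 538.0 / 13194.1 = 4.08% ≈ 4.1%

4.1%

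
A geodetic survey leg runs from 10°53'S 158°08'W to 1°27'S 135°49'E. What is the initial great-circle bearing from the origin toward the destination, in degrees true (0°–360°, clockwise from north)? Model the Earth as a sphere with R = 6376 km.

θ = atan2( sin Δλ·cos φ₂ ,  cos φ₁ sin φ₂ − sin φ₁ cos φ₂ cos Δλ )
  = atan2(-0.9136, +0.0518) = 273.24°

273.2°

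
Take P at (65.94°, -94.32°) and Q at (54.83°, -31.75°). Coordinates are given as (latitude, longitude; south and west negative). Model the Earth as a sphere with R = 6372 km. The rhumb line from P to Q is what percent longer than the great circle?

Great circle: σ = 0.5460 rad → d_gc = Rσ = 3479.2 km
Rhumb: Δφ = -0.1939, Δλ = +1.0921, Δψ = -0.3969, q = Δφ/Δψ = 0.4885 → d_rh = R√(Δφ²+q²Δλ²) = 3617.2 km
Excess = (3617.2 − 3479.2) / 3479.2 = 138.0 / 3479.2 = 3.97% ≈ 4.0%

4.0%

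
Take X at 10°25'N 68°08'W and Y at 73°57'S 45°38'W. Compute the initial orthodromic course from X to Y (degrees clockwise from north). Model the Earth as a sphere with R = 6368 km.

N = sin Δλ·cos φ₂ = +0.1058;  D = cos φ₁ sin φ₂ − sin φ₁ cos φ₂ cos Δλ = -0.9914
initial course = atan2(N, D) = 173.91°

173.9°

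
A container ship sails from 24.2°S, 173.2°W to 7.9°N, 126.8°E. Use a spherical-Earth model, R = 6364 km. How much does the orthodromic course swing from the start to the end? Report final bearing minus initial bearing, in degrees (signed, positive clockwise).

+9.7°

Initial bearing θ₁ = atan2(sin Δλ cos φ₂, cos φ₁ sin φ₂ − sin φ₁ cos φ₂ cos Δλ) = 290.95°
Final bearing θ₂ = (initial bearing from the destination back to the start) + 180° = 300.68°
Δθ = θ₂ − θ₁ = +9.7°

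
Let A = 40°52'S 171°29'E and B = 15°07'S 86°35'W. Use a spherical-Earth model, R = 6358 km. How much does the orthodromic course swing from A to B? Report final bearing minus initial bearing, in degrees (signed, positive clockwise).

At departure: θ₁ = atan2(sin Δλ cos φ₂, cos φ₁ sin φ₂ − sin φ₁ cos φ₂ cos Δλ) = 109.14°
At arrival: θ₂ = atan2(sin Δλ cos φ₁, −cos φ₂ sin φ₁ + sin φ₂ cos φ₁ cos Δλ) = 47.73°
Δθ = θ₂ − θ₁ = -61.4°

-61.4°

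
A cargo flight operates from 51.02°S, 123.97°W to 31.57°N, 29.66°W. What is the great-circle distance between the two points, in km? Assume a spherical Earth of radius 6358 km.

cos σ = sin φ₁ sin φ₂ + cos φ₁ cos φ₂ cos Δλ
      = sin(-51.02°)sin(31.57°) + cos(-51.02°)cos(31.57°)cos(94.31°) = -0.4473
σ = 116.568° → d = Rσ = 6358·2.03450 = 12935 km

12935 km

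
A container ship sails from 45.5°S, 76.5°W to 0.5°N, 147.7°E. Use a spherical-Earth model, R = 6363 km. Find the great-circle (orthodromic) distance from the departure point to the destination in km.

13391 km

Haversine: a = sin²(Δφ/2)+cos φ₁ cos φ₂ sin²(Δλ/2) = 0.75435;  σ = 2·atan2(√a,√(1−a))
σ = 120.577° → d = Rσ = 6363·2.10446 = 13391 km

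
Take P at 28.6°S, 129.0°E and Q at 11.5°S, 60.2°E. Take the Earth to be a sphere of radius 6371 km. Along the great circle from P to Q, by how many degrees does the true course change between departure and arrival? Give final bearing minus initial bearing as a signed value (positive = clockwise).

+26.7°

At departure: θ₁ = atan2(sin Δλ cos φ₂, cos φ₁ sin φ₂ − sin φ₁ cos φ₂ cos Δλ) = 269.66°
At arrival: θ₂ = atan2(sin Δλ cos φ₁, −cos φ₂ sin φ₁ + sin φ₂ cos φ₁ cos Δλ) = 296.37°
Δθ = θ₂ − θ₁ = +26.7°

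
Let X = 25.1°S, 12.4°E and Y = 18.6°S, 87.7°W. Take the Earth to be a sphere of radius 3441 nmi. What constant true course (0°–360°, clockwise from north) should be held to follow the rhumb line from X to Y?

Δψ = ln[tan(π/4+φ₂/2)/tan(π/4+φ₁/2)] = +0.1223
Δλ = -1.7471 rad (taken the short way round)
course = atan2(Δλ, Δψ) = 274.00°

274.0°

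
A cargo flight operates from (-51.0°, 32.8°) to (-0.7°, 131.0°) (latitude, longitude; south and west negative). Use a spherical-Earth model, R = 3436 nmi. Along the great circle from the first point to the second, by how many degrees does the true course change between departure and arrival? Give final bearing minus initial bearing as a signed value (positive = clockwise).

-58.2°

At departure: θ₁ = atan2(sin Δλ cos φ₂, cos φ₁ sin φ₂ − sin φ₁ cos φ₂ cos Δλ) = 96.83°
At arrival: θ₂ = atan2(sin Δλ cos φ₁, −cos φ₂ sin φ₁ + sin φ₂ cos φ₁ cos Δλ) = 38.68°
Δθ = θ₂ − θ₁ = -58.2°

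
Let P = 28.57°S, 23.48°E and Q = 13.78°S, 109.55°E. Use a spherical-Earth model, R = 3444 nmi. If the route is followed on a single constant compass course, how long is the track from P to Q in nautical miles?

4888 nmi

Rhumb course C = atan2(Δλ, Δψ) with Δψ = ln[tan(π/4+φ₂/2)/tan(π/4+φ₁/2)] = +0.2778, Δλ = +1.5022 → C = 79.52°
d = R·|Δφ| / |cos C| = 3444·0.25813 / 0.18186 = 4888 nmi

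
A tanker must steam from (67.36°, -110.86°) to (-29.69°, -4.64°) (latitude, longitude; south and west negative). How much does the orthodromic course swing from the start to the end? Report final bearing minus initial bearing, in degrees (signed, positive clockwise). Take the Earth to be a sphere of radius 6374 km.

+66.0°

Initial bearing θ₁ = atan2(sin Δλ cos φ₂, cos φ₁ sin φ₂ − sin φ₁ cos φ₂ cos Δλ) = 87.71°
Final bearing θ₂ = (initial bearing from the destination back to the start) + 180° = 153.72°
Δθ = θ₂ − θ₁ = +66.0°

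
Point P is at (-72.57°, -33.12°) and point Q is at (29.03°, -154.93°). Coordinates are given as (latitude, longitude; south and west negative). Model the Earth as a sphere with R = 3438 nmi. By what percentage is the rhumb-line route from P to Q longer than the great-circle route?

Great circle: σ = 2.2156 rad → d_gc = Rσ = 7617.2 nmi
Rhumb: Δφ = +1.7733, Δλ = -2.1260, Δψ = +2.4053, q = Δφ/Δψ = 0.7372 → d_rh = R√(Δφ²+q²Δλ²) = 8136.5 nmi
Excess = (8136.5 − 7617.2) / 7617.2 = 519.3 / 7617.2 = 6.82% ≈ 6.8%

6.8%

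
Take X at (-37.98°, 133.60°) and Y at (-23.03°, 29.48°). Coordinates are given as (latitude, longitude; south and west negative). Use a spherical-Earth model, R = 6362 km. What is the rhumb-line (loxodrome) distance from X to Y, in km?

10051 km

Rhumb course C = atan2(Δλ, Δψ) with Δψ = ln[tan(π/4+φ₂/2)/tan(π/4+φ₁/2)] = +0.3043, Δλ = -1.8172 → C = 279.51°
d = R·|Δφ| / |cos C| = 6362·0.26093 / 0.16516 = 10051 km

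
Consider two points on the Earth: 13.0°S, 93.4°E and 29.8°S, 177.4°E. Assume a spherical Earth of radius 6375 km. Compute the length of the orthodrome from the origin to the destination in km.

cos σ = sin φ₁ sin φ₂ + cos φ₁ cos φ₂ cos Δλ
      = sin(-13.00°)sin(-29.80°) + cos(-13.00°)cos(-29.80°)cos(84.00°) = 0.2002
σ = 78.453° → d = Rσ = 6375·1.36926 = 8729 km

8729 km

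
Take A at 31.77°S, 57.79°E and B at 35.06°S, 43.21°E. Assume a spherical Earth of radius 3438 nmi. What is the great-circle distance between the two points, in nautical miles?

Haversine: a = sin²(Δφ/2)+cos φ₁ cos φ₂ sin²(Δλ/2) = 0.01203;  σ = 2·atan2(√a,√(1−a))
σ = 12.593° → d = Rσ = 3438·0.21980 = 756 nmi

756 nmi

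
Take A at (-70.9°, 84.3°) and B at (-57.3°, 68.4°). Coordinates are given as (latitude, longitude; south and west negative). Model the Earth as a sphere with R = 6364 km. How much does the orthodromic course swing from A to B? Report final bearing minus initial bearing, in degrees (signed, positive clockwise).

Initial bearing θ₁ = atan2(sin Δλ cos φ₂, cos φ₁ sin φ₂ − sin φ₁ cos φ₂ cos Δλ) = 325.53°
Final bearing θ₂ = (initial bearing from the destination back to the start) + 180° = 339.95°
Δθ = θ₂ − θ₁ = +14.4°

+14.4°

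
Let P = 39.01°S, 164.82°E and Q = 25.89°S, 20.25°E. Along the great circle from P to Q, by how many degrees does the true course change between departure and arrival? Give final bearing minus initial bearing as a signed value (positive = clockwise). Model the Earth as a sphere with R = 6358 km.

+118.8°

At departure: θ₁ = atan2(sin Δλ cos φ₂, cos φ₁ sin φ₂ − sin φ₁ cos φ₂ cos Δλ) = 213.08°
At arrival: θ₂ = atan2(sin Δλ cos φ₁, −cos φ₂ sin φ₁ + sin φ₂ cos φ₁ cos Δλ) = 331.88°
Δθ = θ₂ − θ₁ = +118.8°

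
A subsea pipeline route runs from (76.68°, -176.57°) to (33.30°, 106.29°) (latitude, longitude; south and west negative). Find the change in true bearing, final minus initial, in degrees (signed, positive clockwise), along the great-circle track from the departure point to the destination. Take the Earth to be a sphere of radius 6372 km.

-70.2°

Initial bearing θ₁ = atan2(sin Δλ cos φ₂, cos φ₁ sin φ₂ − sin φ₁ cos φ₂ cos Δλ) = 266.17°
Final bearing θ₂ = (initial bearing from the destination back to the start) + 180° = 195.96°
Δθ = θ₂ − θ₁ = -70.2°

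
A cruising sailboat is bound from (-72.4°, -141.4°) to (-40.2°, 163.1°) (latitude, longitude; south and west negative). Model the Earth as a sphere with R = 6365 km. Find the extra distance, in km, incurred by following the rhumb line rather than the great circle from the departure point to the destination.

Great circle: cos σ = sin φ₁ sin φ₂ + cos φ₁ cos φ₂ cos Δλ,  σ = 0.7287 rad → d_gc = 4638.0 km
Rhumb line: Δψ = +1.0981, q = Δφ/Δψ = 0.5118, d_rh = R√(Δφ²+q²Δλ²) = 4770.0 km
Excess = 4770.0 − 4638.0 = 132.0 ≈ 132 km

132 km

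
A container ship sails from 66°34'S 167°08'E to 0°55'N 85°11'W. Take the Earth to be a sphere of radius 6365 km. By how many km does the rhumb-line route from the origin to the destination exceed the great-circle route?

748 km

Great circle: cos σ = sin φ₁ sin φ₂ + cos φ₁ cos φ₂ cos Δλ,  σ = 1.7067 rad → d_gc = 10863.0 km
Rhumb line: Δψ = +1.5891, q = Δφ/Δψ = 0.7412, d_rh = R√(Δφ²+q²Δλ²) = 11610.8 km
Excess = 11610.8 − 10863.0 = 747.8 ≈ 748 km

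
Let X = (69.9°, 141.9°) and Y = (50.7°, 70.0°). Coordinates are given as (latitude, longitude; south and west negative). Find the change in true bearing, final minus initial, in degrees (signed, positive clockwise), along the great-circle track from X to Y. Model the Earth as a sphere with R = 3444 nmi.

Initial bearing θ₁ = atan2(sin Δλ cos φ₂, cos φ₁ sin φ₂ − sin φ₁ cos φ₂ cos Δλ) = 277.68°
Final bearing θ₂ = (initial bearing from the destination back to the start) + 180° = 212.53°
Δθ = θ₂ − θ₁ = -65.1°

-65.1°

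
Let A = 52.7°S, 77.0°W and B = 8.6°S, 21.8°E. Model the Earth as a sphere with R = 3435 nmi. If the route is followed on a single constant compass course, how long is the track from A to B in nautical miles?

Δψ = ln[tan(π/4+φ₂/2)/tan(π/4+φ₁/2)] = +0.9355;  Δφ = +0.7697 rad,  Δλ = +1.7244 rad
q = Δφ/Δψ = 0.8228
d = R·√(Δφ² + q²Δλ²) = 3435·1.61409 = 5544 nmi

5544 nmi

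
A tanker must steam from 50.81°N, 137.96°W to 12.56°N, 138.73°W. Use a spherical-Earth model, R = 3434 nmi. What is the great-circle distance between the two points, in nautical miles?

cos σ = sin φ₁ sin φ₂ + cos φ₁ cos φ₂ cos Δλ
      = sin(50.81°)sin(12.56°) + cos(50.81°)cos(12.56°)cos(-0.77°) = 0.7853
σ = 38.255° → d = Rσ = 3434·0.66768 = 2293 nmi

2293 nmi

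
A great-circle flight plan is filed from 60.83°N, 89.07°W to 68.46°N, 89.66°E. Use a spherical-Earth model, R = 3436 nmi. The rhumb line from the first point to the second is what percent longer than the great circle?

50.6%

Great circle: σ = 0.8850 rad → d_gc = Rσ = 3040.9 nmi
Rhumb: Δφ = +0.1332, Δλ = +3.1194, Δψ = +0.3133, q = Δφ/Δψ = 0.4251 → d_rh = R√(Δφ²+q²Δλ²) = 4579.0 nmi
Excess = (4579.0 − 3040.9) / 3040.9 = 1538.1 / 3040.9 = 50.58% ≈ 50.6%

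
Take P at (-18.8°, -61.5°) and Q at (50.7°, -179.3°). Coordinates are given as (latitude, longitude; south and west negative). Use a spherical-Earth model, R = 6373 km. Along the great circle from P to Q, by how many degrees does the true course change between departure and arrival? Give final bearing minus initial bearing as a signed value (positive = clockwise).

-58.0°

At departure: θ₁ = atan2(sin Δλ cos φ₂, cos φ₁ sin φ₂ − sin φ₁ cos φ₂ cos Δλ) = 318.68°
At arrival: θ₂ = atan2(sin Δλ cos φ₁, −cos φ₂ sin φ₁ + sin φ₂ cos φ₁ cos Δλ) = 260.67°
Δθ = θ₂ − θ₁ = -58.0°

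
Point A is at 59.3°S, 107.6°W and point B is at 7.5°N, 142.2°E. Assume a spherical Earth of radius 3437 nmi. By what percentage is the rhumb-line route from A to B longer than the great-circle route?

Great circle: σ = 1.8619 rad → d_gc = Rσ = 6399.4 nmi
Rhumb: Δφ = +1.1659, Δλ = -1.9234, Δψ = +1.4241, q = Δφ/Δψ = 0.8187 → d_rh = R√(Δφ²+q²Δλ²) = 6734.1 nmi
Excess = (6734.1 − 6399.4) / 6399.4 = 334.7 / 6399.4 = 5.23% ≈ 5.2%

5.2%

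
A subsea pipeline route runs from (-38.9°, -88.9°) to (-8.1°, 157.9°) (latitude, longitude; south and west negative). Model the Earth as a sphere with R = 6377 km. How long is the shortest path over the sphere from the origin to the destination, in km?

11399 km

cos σ = sin φ₁ sin φ₂ + cos φ₁ cos φ₂ cos Δλ
      = sin(-38.90°)sin(-8.10°) + cos(-38.90°)cos(-8.10°)cos(-113.20°) = -0.2150
σ = 102.418° → d = Rσ = 6377·1.78753 = 11399 km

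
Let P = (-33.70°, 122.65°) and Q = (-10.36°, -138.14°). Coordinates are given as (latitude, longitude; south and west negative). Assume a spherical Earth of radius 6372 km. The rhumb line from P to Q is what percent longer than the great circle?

Great circle: σ = 1.6020 rad → d_gc = Rσ = 10208.0 km
Rhumb: Δφ = +0.4074, Δλ = +1.7315, Δψ = +0.4435, q = Δφ/Δψ = 0.9184 → d_rh = R√(Δφ²+q²Δλ²) = 10460.5 km
Excess = (10460.5 − 10208.0) / 10208.0 = 252.5 / 10208.0 = 2.47% ≈ 2.5%

2.5%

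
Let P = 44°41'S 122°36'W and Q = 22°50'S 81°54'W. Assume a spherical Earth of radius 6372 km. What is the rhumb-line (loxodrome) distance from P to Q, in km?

4443 km

Δψ = ln[tan(π/4+φ₂/2)/tan(π/4+φ₁/2)] = +0.4641;  Δφ = +0.3814 rad,  Δλ = +0.7103 rad
q = Δφ/Δψ = 0.8218
d = R·√(Δφ² + q²Δλ²) = 6372·0.69726 = 4443 km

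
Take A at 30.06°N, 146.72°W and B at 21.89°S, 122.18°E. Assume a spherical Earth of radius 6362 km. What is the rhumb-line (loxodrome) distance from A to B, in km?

11315 km

Rhumb course C = atan2(Δλ, Δψ) with Δψ = ln[tan(π/4+φ₂/2)/tan(π/4+φ₁/2)] = -0.9422, Δλ = -1.5900 → C = 239.35°
d = R·|Δφ| / |cos C| = 6362·0.90670 / 0.50980 = 11315 km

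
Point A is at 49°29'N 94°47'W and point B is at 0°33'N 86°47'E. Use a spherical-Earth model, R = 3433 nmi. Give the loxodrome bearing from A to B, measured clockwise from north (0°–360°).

252.4°

Δψ = ln[tan(π/4+φ₂/2)/tan(π/4+φ₁/2)] = -0.9871
Δλ = -3.1142 rad (taken the short way round)
course = atan2(Δλ, Δψ) = 252.41°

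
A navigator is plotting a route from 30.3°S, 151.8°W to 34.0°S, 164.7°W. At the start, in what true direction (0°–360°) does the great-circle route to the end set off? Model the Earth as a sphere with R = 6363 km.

247.9°

θ = atan2( sin Δλ·cos φ₂ ,  cos φ₁ sin φ₂ − sin φ₁ cos φ₂ cos Δλ )
  = atan2(-0.1851, -0.0751) = 247.92°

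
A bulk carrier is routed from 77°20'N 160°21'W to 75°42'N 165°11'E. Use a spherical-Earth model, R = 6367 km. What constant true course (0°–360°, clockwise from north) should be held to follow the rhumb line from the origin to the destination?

258.5°

Δψ = ln[tan(π/4+φ₂/2)/tan(π/4+φ₁/2)] = -0.1224
Δλ = -0.6016 rad (taken the short way round)
course = atan2(Δλ, Δψ) = 258.50°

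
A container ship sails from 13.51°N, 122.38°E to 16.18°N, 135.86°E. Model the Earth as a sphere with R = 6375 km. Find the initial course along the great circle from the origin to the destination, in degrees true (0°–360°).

76.7°

N = sin Δλ·cos φ₂ = +0.2239;  D = cos φ₁ sin φ₂ − sin φ₁ cos φ₂ cos Δλ = +0.0528
initial course = atan2(N, D) = 76.74°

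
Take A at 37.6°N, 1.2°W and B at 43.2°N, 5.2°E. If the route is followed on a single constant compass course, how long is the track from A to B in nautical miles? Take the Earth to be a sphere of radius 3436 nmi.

Rhumb course C = atan2(Δλ, Δψ) with Δψ = ln[tan(π/4+φ₂/2)/tan(π/4+φ₁/2)] = +0.1285, Δλ = +0.1117 → C = 41.01°
d = R·|Δφ| / |cos C| = 3436·0.09774 / 0.75464 = 445 nmi

445 nmi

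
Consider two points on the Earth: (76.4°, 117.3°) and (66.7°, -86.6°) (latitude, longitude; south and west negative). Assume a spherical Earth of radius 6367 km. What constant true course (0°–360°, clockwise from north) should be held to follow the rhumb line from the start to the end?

Meridional parts: M(φ₁)=+2.1266, M(φ₂)=+1.5790 → ΔM = -0.5476;  Δλ = +2.7245 rad
tan C = Δλ / ΔM = -4.9754 → C = 101.36°

101.4°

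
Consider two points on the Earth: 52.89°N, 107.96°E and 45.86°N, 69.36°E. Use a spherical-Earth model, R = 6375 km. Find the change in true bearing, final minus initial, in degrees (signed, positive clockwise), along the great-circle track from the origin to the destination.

Initial bearing θ₁ = atan2(sin Δλ cos φ₂, cos φ₁ sin φ₂ − sin φ₁ cos φ₂ cos Δλ) = 269.86°
Final bearing θ₂ = (initial bearing from the destination back to the start) + 180° = 240.04°
Δθ = θ₂ − θ₁ = -29.8°

-29.8°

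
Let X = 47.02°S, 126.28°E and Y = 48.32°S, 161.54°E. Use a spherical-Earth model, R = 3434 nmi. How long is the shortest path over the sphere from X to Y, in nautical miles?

cos σ = sin φ₁ sin φ₂ + cos φ₁ cos φ₂ cos Δλ
      = sin(-47.02°)sin(-48.32°) + cos(-47.02°)cos(-48.32°)cos(35.26°) = 0.9166
σ = 23.570° → d = Rσ = 3434·0.41137 = 1413 nmi

1413 nmi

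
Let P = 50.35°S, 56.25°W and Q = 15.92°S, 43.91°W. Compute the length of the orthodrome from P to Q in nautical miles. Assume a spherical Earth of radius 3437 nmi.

Haversine: a = sin²(Δφ/2)+cos φ₁ cos φ₂ sin²(Δλ/2) = 0.09468;  σ = 2·atan2(√a,√(1−a))
σ = 35.841° → d = Rσ = 3437·0.62555 = 2150 nmi

2150 nmi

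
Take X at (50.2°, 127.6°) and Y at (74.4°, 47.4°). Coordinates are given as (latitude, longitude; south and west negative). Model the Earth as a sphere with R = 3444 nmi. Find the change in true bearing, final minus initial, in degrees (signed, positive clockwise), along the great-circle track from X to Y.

-74.7°

Initial bearing θ₁ = atan2(sin Δλ cos φ₂, cos φ₁ sin φ₂ − sin φ₁ cos φ₂ cos Δλ) = 335.50°
Final bearing θ₂ = (initial bearing from the destination back to the start) + 180° = 260.84°
Δθ = θ₂ − θ₁ = -74.7°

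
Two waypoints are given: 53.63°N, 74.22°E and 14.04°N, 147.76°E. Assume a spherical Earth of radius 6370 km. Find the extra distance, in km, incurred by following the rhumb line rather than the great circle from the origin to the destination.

200 km

Great circle: cos σ = sin φ₁ sin φ₂ + cos φ₁ cos φ₂ cos Δλ,  σ = 1.2043 rad → d_gc = 7671.4 km
Rhumb line: Δψ = -0.8657, q = Δφ/Δψ = 0.7982, d_rh = R√(Δφ²+q²Δλ²) = 7871.4 km
Excess = 7871.4 − 7671.4 = 200.0 ≈ 200 km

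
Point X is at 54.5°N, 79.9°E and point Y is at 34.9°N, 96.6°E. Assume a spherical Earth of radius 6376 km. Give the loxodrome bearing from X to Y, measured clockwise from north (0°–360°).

Meridional parts: M(φ₁)=+1.1391, M(φ₂)=+0.6507 → ΔM = -0.4884;  Δλ = +0.2915 rad
tan C = Δλ / ΔM = -0.5968 → C = 149.17°

149.2°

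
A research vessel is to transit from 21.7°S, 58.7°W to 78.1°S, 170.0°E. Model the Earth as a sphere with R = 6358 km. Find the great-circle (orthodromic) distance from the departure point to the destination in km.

Haversine: a = sin²(Δφ/2)+cos φ₁ cos φ₂ sin²(Δλ/2) = 0.38232;  σ = 2·atan2(√a,√(1−a))
σ = 76.388° → d = Rσ = 6358·1.33322 = 8477 km

8477 km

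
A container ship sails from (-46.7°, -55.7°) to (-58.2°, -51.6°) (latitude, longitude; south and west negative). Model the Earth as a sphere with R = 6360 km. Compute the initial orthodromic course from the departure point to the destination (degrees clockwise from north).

N = sin Δλ·cos φ₂ = +0.0377;  D = cos φ₁ sin φ₂ − sin φ₁ cos φ₂ cos Δλ = -0.2003
initial course = atan2(N, D) = 169.35°

169.3°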